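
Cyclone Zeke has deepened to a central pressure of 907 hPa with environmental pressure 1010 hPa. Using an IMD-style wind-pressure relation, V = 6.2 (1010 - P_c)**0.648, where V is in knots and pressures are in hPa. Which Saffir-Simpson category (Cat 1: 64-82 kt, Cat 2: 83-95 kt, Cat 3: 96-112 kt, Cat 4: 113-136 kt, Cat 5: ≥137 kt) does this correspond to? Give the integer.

ΔP = 1010 − 907 = 103 hPa.
V ≈ 6.2 × 103^0.648 = 6.2 × 20.15 ≈ 125 kt.
125 kt falls in the Category 4 band.

4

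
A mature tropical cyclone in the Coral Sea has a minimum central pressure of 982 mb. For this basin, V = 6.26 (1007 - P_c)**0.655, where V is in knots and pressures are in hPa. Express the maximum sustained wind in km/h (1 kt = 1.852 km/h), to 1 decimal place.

95.5 km/h

ΔP = 1007 − 982 = 25 mb.
V ≈ 6.26 × 25^0.655 = 6.26 × 8.235 ≈ 51.550 kt.
51.550 × 1.852 ≈ 95.47 km/h → 95.5 km/h.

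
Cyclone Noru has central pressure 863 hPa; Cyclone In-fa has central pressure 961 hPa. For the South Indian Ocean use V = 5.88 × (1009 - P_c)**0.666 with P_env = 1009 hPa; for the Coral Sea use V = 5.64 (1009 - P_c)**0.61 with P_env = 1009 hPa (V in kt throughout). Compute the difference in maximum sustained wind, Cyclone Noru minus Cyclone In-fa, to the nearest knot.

Cyclone Noru: ΔP = 146; V ≈ 5.88 × 146^0.666 ≈ 162.49 kt.
Cyclone In-fa: ΔP = 48; V ≈ 5.64 × 48^0.61 ≈ 59.82 kt.
Difference ≈ 162.49 − 59.82 = 102.67 → 103 kt.

103 kt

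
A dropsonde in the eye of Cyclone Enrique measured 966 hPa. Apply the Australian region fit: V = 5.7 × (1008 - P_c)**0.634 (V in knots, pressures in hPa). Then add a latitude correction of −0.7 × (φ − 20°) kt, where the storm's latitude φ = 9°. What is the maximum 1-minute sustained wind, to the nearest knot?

69 kt

ΔP = 1008 − 966 = 42 hPa.
42^0.634 ≈ 10.694.
V ≈ 5.7 × 10.694 ≈ 61.0 kt.
Latitude correction: −0.7 × (9 − 20) = 7.7 kt.
Corrected V ≈ 68.7 kt → 69 kt.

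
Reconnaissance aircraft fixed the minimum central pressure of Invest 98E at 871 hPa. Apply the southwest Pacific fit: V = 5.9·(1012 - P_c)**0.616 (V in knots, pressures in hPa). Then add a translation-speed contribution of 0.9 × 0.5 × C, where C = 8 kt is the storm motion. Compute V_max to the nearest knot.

ΔP = 1012 − 871 = 141 hPa.
141^0.616 ≈ 21.082.
V ≈ 5.9 × 21.082 ≈ 124.4 kt.
Translation term: 0.9 × 0.5 × 8 = 3.6 kt.
Corrected V ≈ 128 kt → 128 kt.

128 kt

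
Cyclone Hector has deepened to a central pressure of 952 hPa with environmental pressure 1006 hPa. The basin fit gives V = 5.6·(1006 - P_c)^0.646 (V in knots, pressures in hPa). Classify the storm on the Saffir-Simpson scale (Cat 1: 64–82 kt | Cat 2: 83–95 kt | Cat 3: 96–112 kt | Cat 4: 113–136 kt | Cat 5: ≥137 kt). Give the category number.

ΔP = 1006 − 952 = 54 hPa.
V ≈ 5.6 × 54^0.646 = 5.6 × 13.16 ≈ 74 kt.
74 kt falls in the Category 1 band.

1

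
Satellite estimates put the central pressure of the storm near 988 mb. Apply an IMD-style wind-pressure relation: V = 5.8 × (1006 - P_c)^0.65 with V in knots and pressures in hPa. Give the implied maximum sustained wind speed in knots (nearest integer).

38 kt

ΔP = 1006 − 988 = 18 mb.
18^0.65 ≈ 6.545.
V ≈ 5.8 × 6.545 ≈ 38.0 kt.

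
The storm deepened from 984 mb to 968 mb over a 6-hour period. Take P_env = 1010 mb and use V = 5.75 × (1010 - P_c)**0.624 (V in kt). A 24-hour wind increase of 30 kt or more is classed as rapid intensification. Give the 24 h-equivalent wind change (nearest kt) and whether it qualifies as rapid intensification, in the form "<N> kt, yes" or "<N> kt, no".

V₁: ΔP = 26, V ≈ 5.75 × 26^0.624 ≈ 43.91 kt.
V₂: ΔP = 42, V ≈ 5.75 × 42^0.624 ≈ 59.23 kt.
ΔV over 6 h = 15.32 kt → 24 h equivalent = 15.32 × 24/6 ≈ 61.28 kt.
61 kt ≥ 30 kt ⇒ rapid intensification.

61 kt, yes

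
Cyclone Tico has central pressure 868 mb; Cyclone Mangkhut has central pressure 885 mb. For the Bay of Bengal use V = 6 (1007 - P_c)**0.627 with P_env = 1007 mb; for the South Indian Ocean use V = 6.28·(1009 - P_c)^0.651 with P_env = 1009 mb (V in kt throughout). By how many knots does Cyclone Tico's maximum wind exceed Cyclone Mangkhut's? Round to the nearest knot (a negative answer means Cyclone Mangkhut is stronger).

-12 kt

Cyclone Tico: ΔP = 139; V ≈ 6 × 139^0.627 ≈ 132.38 kt.
Cyclone Mangkhut: ΔP = 124; V ≈ 6.28 × 124^0.651 ≈ 144.80 kt.
Difference ≈ 132.38 − 144.80 = -12.42 → -12 kt.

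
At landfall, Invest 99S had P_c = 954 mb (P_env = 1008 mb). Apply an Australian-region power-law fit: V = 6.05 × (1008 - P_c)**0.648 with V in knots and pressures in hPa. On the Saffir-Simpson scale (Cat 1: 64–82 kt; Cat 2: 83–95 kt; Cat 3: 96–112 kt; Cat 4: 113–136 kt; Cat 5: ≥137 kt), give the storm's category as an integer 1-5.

ΔP = 1008 − 954 = 54 mb.
V ≈ 6.05 × 54^0.648 = 6.05 × 13.26 ≈ 80 kt.
80 kt falls in the Category 1 band.

1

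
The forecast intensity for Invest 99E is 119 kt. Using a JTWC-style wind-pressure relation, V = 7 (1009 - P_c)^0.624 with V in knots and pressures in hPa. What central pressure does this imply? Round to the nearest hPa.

915 hPa

ΔP = (V / 7)^(1/0.624) = (119/7)^1.603.
119/7 = 17.000; 17.000^1.603 ≈ 93.73 hPa.
P_c = 1009 − 93.73 = 915.27 ≈ 915 hPa.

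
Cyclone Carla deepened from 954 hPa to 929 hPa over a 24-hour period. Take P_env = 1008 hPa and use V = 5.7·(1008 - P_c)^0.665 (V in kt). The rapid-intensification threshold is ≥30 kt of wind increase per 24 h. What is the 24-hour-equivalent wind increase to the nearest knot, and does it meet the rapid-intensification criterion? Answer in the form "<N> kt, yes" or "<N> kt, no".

23 kt, no

V₁: ΔP = 54, V ≈ 5.7 × 54^0.665 ≈ 80.89 kt.
V₂: ΔP = 79, V ≈ 5.7 × 79^0.665 ≈ 104.18 kt.
ΔV over 24 h = 23.29 kt → 24 h equivalent = 23.29 × 24/24 ≈ 23.29 kt.
23 kt < 30 kt ⇒ not rapid intensification.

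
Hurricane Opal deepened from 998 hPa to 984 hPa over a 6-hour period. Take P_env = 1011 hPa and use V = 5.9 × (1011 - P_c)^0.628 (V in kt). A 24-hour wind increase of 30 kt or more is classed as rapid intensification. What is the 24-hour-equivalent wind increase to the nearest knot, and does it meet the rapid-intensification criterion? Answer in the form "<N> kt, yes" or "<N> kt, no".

V₁: ΔP = 13, V ≈ 5.9 × 13^0.628 ≈ 29.54 kt.
V₂: ΔP = 27, V ≈ 5.9 × 27^0.628 ≈ 46.75 kt.
ΔV over 6 h = 17.21 kt → 24 h equivalent = 17.21 × 24/6 ≈ 68.84 kt.
69 kt ≥ 30 kt ⇒ rapid intensification.

69 kt, yes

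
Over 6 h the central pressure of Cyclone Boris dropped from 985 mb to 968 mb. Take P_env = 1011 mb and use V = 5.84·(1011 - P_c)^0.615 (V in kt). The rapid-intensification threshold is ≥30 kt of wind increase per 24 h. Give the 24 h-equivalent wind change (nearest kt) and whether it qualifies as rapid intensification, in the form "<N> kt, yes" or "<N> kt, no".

63 kt, yes

V₁: ΔP = 26, V ≈ 5.84 × 26^0.615 ≈ 43.31 kt.
V₂: ΔP = 43, V ≈ 5.84 × 43^0.615 ≈ 59.02 kt.
ΔV over 6 h = 15.71 kt → 24 h equivalent = 15.71 × 24/6 ≈ 62.84 kt.
63 kt ≥ 30 kt ⇒ rapid intensification.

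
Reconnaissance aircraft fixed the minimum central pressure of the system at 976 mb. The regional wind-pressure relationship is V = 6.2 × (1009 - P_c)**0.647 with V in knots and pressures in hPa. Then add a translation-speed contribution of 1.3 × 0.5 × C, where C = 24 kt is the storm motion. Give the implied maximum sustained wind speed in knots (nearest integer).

ΔP = 1009 − 976 = 33 mb.
33^0.647 ≈ 9.605.
V ≈ 6.2 × 9.605 ≈ 59.5 kt.
Translation term: 1.3 × 0.5 × 24 = 15.6 kt.
Corrected V ≈ 75.1 kt → 75 kt.

75 kt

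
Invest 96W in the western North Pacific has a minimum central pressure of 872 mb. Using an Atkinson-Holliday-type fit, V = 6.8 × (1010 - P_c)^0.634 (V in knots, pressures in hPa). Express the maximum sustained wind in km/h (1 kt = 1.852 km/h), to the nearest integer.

ΔP = 1010 − 872 = 138 mb.
V ≈ 6.8 × 138^0.634 = 6.8 × 22.734 ≈ 154.594 kt.
154.594 × 1.852 ≈ 286.31 km/h → 286 km/h.

286 km/h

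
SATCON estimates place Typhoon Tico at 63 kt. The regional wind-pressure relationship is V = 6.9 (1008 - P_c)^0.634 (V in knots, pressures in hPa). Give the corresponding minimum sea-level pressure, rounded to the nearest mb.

ΔP = (V / 6.9)^(1/0.634) = (63/6.9)^1.577.
63/6.9 = 9.130; 9.130^1.577 ≈ 32.73 mb.
P_c = 1008 − 32.73 = 975.27 ≈ 975 mb.

975 mb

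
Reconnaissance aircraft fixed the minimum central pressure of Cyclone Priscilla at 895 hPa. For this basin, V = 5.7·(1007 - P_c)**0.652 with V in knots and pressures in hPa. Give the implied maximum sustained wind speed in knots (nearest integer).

124 kt

ΔP = 1007 − 895 = 112 hPa.
112^0.652 ≈ 21.682.
V ≈ 5.7 × 21.682 ≈ 123.6 kt.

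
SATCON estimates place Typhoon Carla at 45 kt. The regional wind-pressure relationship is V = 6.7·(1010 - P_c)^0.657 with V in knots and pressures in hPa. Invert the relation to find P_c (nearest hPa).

ΔP = (V / 6.7)^(1/0.657) = (45/6.7)^1.522.
45/6.7 = 6.716; 6.716^1.522 ≈ 18.15 hPa.
P_c = 1010 − 18.15 = 991.85 ≈ 992 hPa.

992 hPa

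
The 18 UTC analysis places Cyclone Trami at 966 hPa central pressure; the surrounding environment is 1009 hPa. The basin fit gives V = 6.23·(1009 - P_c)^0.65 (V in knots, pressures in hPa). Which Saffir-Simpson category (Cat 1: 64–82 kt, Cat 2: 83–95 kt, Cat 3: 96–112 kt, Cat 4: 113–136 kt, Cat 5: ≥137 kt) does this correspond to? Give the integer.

1

ΔP = 1009 − 966 = 43 hPa.
V ≈ 6.23 × 43^0.65 = 6.23 × 11.53 ≈ 72 kt.
72 kt falls in the Category 1 band.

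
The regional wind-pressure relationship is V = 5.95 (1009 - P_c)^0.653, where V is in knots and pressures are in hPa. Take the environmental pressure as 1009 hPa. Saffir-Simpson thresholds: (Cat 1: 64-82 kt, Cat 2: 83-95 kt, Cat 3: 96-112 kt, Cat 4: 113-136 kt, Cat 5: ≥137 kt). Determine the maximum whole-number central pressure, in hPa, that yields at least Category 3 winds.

938 hPa

Category 3 begins at V = 96 kt.
Required ΔP = (96/5.95)^(1/0.653) = 16.134^1.531 ≈ 70.72 hPa.
P_c ≤ 1009 − 70.72 = 938.28, so the highest integer P_c is 938 hPa.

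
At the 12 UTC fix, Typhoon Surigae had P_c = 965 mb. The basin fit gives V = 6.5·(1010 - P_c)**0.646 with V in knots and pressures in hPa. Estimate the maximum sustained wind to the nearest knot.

ΔP = 1010 − 965 = 45 mb.
45^0.646 ≈ 11.694.
V ≈ 6.5 × 11.694 ≈ 76.0 kt.

76 kt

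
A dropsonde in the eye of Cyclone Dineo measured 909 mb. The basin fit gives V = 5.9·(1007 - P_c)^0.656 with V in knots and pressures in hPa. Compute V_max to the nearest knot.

119 kt

ΔP = 1007 − 909 = 98 mb.
98^0.656 ≈ 20.242.
V ≈ 5.9 × 20.242 ≈ 119.4 kt.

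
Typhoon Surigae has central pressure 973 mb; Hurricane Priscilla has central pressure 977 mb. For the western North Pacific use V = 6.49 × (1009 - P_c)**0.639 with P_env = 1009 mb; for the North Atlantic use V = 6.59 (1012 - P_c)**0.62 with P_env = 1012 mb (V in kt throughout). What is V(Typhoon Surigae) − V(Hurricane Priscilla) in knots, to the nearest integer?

Typhoon Surigae: ΔP = 36; V ≈ 6.49 × 36^0.639 ≈ 64.08 kt.
Hurricane Priscilla: ΔP = 35; V ≈ 6.59 × 35^0.62 ≈ 59.73 kt.
Difference ≈ 64.08 − 59.73 = 4.35 → 4 kt.

4 kt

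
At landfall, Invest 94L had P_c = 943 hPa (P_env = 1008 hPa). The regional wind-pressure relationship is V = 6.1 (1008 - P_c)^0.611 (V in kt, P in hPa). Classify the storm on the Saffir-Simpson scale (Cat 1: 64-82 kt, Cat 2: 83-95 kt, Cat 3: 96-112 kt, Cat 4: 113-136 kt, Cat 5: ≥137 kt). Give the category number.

ΔP = 1008 − 943 = 65 hPa.
V ≈ 6.1 × 65^0.611 = 6.1 × 12.81 ≈ 78 kt.
78 kt falls in the Category 1 band.

1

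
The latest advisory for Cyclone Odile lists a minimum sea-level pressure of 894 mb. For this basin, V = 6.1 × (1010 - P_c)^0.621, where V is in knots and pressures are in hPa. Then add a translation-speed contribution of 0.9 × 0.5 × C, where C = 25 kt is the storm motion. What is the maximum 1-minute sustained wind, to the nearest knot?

ΔP = 1010 − 894 = 116 mb.
116^0.621 ≈ 19.144.
V ≈ 6.1 × 19.144 ≈ 116.8 kt.
Translation term: 0.9 × 0.5 × 25 = 11.25 kt.
Corrected V ≈ 128.05 kt → 128 kt.

128 kt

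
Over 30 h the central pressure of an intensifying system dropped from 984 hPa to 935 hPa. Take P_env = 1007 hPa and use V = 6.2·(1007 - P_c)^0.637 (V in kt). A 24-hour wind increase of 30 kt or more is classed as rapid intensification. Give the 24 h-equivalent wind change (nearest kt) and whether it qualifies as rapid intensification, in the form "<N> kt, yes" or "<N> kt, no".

V₁: ΔP = 23, V ≈ 6.2 × 23^0.637 ≈ 45.69 kt.
V₂: ΔP = 72, V ≈ 6.2 × 72^0.637 ≈ 94.52 kt.
ΔV over 30 h = 48.83 kt → 24 h equivalent = 48.83 × 24/30 ≈ 39.06 kt.
39 kt ≥ 30 kt ⇒ rapid intensification.

39 kt, yes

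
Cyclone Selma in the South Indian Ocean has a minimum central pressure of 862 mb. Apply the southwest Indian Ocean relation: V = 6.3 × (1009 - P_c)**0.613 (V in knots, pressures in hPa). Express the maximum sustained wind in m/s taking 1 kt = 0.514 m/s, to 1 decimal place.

69.0 m/s

ΔP = 1009 − 862 = 147 mb.
V ≈ 6.3 × 147^0.613 = 6.3 × 21.309 ≈ 134.247 kt.
134.247 × 0.514 ≈ 69.00 m/s → 69.0 m/s.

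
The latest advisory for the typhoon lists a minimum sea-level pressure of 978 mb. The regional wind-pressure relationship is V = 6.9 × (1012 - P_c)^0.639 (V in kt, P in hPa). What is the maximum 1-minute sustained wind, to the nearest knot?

ΔP = 1012 − 978 = 34 mb.
34^0.639 ≈ 9.520.
V ≈ 6.9 × 9.520 ≈ 65.7 kt.

66 kt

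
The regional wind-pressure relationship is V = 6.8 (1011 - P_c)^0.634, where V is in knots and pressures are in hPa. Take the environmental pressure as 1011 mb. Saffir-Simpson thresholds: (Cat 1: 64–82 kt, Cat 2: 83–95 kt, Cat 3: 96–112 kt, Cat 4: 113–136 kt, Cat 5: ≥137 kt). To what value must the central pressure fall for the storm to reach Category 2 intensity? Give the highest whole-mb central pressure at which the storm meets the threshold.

959 mb

Category 2 begins at V = 83 kt.
Required ΔP = (83/6.8)^(1/0.634) = 12.206^1.577 ≈ 51.74 mb.
P_c ≤ 1011 − 51.74 = 959.26, so the highest integer P_c is 959 mb.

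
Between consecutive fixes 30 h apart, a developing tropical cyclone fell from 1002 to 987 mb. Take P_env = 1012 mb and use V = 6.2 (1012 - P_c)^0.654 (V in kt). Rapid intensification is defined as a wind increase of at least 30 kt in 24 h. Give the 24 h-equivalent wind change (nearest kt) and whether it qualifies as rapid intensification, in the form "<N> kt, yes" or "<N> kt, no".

V₁: ΔP = 10, V ≈ 6.2 × 10^0.654 ≈ 27.95 kt.
V₂: ΔP = 25, V ≈ 6.2 × 25^0.654 ≈ 50.89 kt.
ΔV over 30 h = 22.94 kt → 24 h equivalent = 22.94 × 24/30 ≈ 18.35 kt.
18 kt < 30 kt ⇒ not rapid intensification.

18 kt, no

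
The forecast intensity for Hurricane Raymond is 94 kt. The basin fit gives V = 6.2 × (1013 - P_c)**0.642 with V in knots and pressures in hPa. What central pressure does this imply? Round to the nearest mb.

ΔP = (V / 6.2)^(1/0.642) = (94/6.2)^1.558.
94/6.2 = 15.161; 15.161^1.558 ≈ 69.05 mb.
P_c = 1013 − 69.05 = 943.95 ≈ 944 mb.

944 mb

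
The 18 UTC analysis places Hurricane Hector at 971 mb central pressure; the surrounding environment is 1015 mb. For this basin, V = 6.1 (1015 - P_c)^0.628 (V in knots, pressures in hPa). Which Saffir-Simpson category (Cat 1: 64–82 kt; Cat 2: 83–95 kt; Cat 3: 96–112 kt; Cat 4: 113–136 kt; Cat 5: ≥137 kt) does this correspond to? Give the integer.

1

ΔP = 1015 − 971 = 44 mb.
V ≈ 6.1 × 44^0.628 = 6.1 × 10.77 ≈ 66 kt.
66 kt falls in the Category 1 band.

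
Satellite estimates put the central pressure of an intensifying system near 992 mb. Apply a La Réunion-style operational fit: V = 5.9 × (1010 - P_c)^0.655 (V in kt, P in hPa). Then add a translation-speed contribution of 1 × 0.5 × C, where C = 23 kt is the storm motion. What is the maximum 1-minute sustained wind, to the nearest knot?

ΔP = 1010 − 992 = 18 mb.
18^0.655 ≈ 6.641.
V ≈ 5.9 × 6.641 ≈ 39.2 kt.
Translation term: 1 × 0.5 × 23 = 11.5 kt.
Corrected V ≈ 50.7 kt → 51 kt.

51 kt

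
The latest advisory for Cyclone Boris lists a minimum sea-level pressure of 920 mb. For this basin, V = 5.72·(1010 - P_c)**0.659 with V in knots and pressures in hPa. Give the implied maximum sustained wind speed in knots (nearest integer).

ΔP = 1010 − 920 = 90 mb.
90^0.659 ≈ 19.402.
V ≈ 5.72 × 19.402 ≈ 111.0 kt.

111 kt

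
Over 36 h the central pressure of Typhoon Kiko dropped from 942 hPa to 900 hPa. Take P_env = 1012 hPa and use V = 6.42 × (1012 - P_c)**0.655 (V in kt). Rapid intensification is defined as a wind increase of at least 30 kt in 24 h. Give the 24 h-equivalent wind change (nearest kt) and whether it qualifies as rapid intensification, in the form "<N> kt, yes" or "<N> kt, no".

25 kt, no

V₁: ΔP = 70, V ≈ 6.42 × 70^0.655 ≈ 103.77 kt.
V₂: ΔP = 112, V ≈ 6.42 × 112^0.655 ≈ 141.18 kt.
ΔV over 36 h = 37.41 kt → 24 h equivalent = 37.41 × 24/36 ≈ 24.94 kt.
25 kt < 30 kt ⇒ not rapid intensification.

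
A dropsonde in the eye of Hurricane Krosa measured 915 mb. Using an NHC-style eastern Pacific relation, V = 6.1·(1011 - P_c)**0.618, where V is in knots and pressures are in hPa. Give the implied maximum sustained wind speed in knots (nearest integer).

ΔP = 1011 − 915 = 96 mb.
96^0.618 ≈ 16.790.
V ≈ 6.1 × 16.790 ≈ 102.4 kt.

102 kt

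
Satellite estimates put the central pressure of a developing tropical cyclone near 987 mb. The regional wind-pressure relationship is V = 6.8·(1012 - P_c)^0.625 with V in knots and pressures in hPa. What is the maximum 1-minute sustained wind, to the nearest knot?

51 kt

ΔP = 1012 − 987 = 25 mb.
25^0.625 ≈ 7.477.
V ≈ 6.8 × 7.477 ≈ 50.8 kt.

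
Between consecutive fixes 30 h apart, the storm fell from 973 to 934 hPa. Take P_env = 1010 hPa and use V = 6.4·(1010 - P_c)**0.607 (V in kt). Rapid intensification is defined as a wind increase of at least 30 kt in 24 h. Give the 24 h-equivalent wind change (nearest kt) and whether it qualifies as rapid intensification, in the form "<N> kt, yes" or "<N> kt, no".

25 kt, no

V₁: ΔP = 37, V ≈ 6.4 × 37^0.607 ≈ 57.29 kt.
V₂: ΔP = 76, V ≈ 6.4 × 76^0.607 ≈ 88.68 kt.
ΔV over 30 h = 31.39 kt → 24 h equivalent = 31.39 × 24/30 ≈ 25.11 kt.
25 kt < 30 kt ⇒ not rapid intensification.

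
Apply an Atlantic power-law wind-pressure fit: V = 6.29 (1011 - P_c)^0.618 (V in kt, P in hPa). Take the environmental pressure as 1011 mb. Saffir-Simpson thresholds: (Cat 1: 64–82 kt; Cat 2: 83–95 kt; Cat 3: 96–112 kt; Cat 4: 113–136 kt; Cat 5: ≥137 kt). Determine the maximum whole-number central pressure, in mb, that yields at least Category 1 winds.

Category 1 begins at V = 64 kt.
Required ΔP = (64/6.29)^(1/0.618) = 10.175^1.618 ≈ 42.69 mb.
P_c ≤ 1011 − 42.69 = 968.31, so the highest integer P_c is 968 mb.

968 mb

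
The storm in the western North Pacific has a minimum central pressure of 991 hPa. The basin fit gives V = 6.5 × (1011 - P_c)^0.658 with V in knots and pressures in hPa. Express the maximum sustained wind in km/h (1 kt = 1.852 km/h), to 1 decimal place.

86.4 km/h

ΔP = 1011 − 991 = 20 hPa.
V ≈ 6.5 × 20^0.658 = 6.5 × 7.179 ≈ 46.665 kt.
46.665 × 1.852 ≈ 86.42 km/h → 86.4 km/h.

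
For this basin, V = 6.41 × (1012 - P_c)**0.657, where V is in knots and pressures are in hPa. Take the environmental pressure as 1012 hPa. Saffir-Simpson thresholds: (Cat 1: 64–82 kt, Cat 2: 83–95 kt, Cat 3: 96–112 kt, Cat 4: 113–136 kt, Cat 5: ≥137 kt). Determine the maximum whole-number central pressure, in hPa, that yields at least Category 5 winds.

Category 5 begins at V = 137 kt.
Required ΔP = (137/6.41)^(1/0.657) = 21.373^1.522 ≈ 105.72 hPa.
P_c ≤ 1012 − 105.72 = 906.28, so the highest integer P_c is 906 hPa.

906 hPa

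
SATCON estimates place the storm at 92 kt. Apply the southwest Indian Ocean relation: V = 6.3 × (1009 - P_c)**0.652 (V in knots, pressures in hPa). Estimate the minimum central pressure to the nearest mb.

ΔP = (V / 6.3)^(1/0.652) = (92/6.3)^1.534.
92/6.3 = 14.603; 14.603^1.534 ≈ 61.09 mb.
P_c = 1009 − 61.09 = 947.91 ≈ 948 mb.

948 mb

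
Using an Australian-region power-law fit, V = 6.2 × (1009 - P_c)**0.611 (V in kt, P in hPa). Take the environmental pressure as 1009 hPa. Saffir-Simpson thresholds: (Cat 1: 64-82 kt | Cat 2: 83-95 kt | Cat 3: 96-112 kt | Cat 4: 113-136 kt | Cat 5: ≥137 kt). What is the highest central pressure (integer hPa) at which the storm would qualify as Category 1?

Category 1 begins at V = 64 kt.
Required ΔP = (64/6.2)^(1/0.611) = 10.323^1.637 ≈ 45.63 hPa.
P_c ≤ 1009 − 45.63 = 963.37, so the highest integer P_c is 963 hPa.

963 hPa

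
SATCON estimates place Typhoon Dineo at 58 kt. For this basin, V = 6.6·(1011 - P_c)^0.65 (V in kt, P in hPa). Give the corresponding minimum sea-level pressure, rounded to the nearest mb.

ΔP = (V / 6.6)^(1/0.65) = (58/6.6)^1.538.
58/6.6 = 8.788; 8.788^1.538 ≈ 28.32 mb.
P_c = 1011 − 28.32 = 982.68 ≈ 983 mb.

983 mb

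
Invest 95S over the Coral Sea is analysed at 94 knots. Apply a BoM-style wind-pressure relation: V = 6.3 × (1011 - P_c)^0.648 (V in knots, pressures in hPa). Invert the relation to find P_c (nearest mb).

946 mb

ΔP = (V / 6.3)^(1/0.648) = (94/6.3)^1.543.
94/6.3 = 14.921; 14.921^1.543 ≈ 64.77 mb.
P_c = 1011 − 64.77 = 946.23 ≈ 946 mb.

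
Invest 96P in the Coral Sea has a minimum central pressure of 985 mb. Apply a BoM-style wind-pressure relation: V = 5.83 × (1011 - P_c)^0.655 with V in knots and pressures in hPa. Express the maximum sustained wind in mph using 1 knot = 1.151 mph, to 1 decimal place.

56.7 mph

ΔP = 1011 − 985 = 26 mb.
V ≈ 5.83 × 26^0.655 = 5.83 × 8.449 ≈ 49.258 kt.
49.258 × 1.151 ≈ 56.70 mph → 56.7 mph.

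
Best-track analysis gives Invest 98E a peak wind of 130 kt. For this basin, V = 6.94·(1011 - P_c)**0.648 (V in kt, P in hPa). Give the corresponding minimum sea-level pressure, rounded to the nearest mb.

ΔP = (V / 6.94)^(1/0.648) = (130/6.94)^1.543.
130/6.94 = 18.732; 18.732^1.543 ≈ 92.02 mb.
P_c = 1011 − 92.02 = 918.98 ≈ 919 mb.

919 mb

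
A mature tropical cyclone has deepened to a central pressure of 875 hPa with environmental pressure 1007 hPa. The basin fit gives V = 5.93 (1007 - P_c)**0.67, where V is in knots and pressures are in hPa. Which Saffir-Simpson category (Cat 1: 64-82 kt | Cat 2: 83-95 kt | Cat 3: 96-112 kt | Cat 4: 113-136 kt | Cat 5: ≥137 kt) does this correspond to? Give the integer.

5

ΔP = 1007 − 875 = 132 hPa.
V ≈ 5.93 × 132^0.67 = 5.93 × 26.35 ≈ 156 kt.
156 kt falls in the Category 5 band.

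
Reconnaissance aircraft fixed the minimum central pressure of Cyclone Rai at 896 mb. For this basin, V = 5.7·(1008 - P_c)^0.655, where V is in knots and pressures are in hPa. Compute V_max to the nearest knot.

125 kt

ΔP = 1008 − 896 = 112 mb.
112^0.655 ≈ 21.991.
V ≈ 5.7 × 21.991 ≈ 125.3 kt.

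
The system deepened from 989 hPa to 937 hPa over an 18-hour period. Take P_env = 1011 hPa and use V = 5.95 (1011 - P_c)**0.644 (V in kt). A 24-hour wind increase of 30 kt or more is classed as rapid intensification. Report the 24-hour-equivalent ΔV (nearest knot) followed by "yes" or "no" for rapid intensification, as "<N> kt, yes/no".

69 kt, yes

V₁: ΔP = 22, V ≈ 5.95 × 22^0.644 ≈ 43.55 kt.
V₂: ΔP = 74, V ≈ 5.95 × 74^0.644 ≈ 95.13 kt.
ΔV over 18 h = 51.58 kt → 24 h equivalent = 51.58 × 24/18 ≈ 68.77 kt.
69 kt ≥ 30 kt ⇒ rapid intensification.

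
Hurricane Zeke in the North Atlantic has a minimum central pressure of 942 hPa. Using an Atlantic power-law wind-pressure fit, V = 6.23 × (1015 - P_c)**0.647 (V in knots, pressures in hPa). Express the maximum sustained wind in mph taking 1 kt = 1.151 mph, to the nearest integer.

ΔP = 1015 − 942 = 73 hPa.
V ≈ 6.23 × 73^0.647 = 6.23 × 16.054 ≈ 100.013 kt.
100.013 × 1.151 ≈ 115.12 mph → 115 mph.

115 mph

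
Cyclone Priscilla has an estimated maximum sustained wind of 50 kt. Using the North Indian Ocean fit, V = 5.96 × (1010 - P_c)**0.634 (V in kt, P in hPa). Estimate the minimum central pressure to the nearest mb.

981 mb

ΔP = (V / 5.96)^(1/0.634) = (50/5.96)^1.577.
50/5.96 = 8.389; 8.389^1.577 ≈ 28.64 mb.
P_c = 1010 − 28.64 = 981.36 ≈ 981 mb.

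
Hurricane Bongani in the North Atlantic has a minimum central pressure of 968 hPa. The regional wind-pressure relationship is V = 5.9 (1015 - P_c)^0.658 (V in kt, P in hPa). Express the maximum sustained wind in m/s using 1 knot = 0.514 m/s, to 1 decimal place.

ΔP = 1015 − 968 = 47 hPa.
V ≈ 5.9 × 47^0.658 = 5.9 × 12.596 ≈ 74.318 kt.
74.318 × 0.514 ≈ 38.20 m/s → 38.2 m/s.

38.2 m/s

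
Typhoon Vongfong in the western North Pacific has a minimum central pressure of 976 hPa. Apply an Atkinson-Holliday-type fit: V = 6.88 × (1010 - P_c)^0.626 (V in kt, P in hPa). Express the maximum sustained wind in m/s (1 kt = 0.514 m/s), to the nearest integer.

32 m/s

ΔP = 1010 − 976 = 34 hPa.
V ≈ 6.88 × 34^0.626 = 6.88 × 9.093 ≈ 62.560 kt.
62.560 × 0.514 ≈ 32.16 m/s → 32 m/s.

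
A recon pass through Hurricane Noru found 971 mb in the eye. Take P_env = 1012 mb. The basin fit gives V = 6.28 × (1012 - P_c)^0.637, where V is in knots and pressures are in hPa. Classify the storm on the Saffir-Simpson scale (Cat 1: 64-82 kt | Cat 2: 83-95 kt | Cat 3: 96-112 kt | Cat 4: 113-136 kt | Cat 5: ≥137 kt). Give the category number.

1

ΔP = 1012 − 971 = 41 mb.
V ≈ 6.28 × 41^0.637 = 6.28 × 10.65 ≈ 67 kt.
67 kt falls in the Category 1 band.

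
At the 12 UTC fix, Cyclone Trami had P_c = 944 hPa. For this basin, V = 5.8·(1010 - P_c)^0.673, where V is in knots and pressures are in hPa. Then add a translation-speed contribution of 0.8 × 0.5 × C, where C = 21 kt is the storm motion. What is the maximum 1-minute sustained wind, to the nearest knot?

ΔP = 1010 − 944 = 66 hPa.
66^0.673 ≈ 16.771.
V ≈ 5.8 × 16.771 ≈ 97.3 kt.
Translation term: 0.8 × 0.5 × 21 = 8.4 kt.
Corrected V ≈ 105.7 kt → 106 kt.

106 kt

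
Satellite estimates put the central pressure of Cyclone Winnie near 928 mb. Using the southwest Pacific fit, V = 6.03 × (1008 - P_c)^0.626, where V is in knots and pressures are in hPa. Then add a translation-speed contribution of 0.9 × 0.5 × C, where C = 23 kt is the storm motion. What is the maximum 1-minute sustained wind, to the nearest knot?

104 kt

ΔP = 1008 − 928 = 80 mb.
80^0.626 ≈ 15.536.
V ≈ 6.03 × 15.536 ≈ 93.7 kt.
Translation term: 0.9 × 0.5 × 23 = 10.35 kt.
Corrected V ≈ 104.05 kt → 104 kt.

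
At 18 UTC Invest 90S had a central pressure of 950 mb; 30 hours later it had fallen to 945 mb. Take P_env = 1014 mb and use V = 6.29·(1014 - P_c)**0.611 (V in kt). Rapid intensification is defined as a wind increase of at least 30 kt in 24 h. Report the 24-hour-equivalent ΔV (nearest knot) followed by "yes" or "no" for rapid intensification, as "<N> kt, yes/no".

V₁: ΔP = 64, V ≈ 6.29 × 64^0.611 ≈ 79.84 kt.
V₂: ΔP = 69, V ≈ 6.29 × 69^0.611 ≈ 83.60 kt.
ΔV over 30 h = 3.76 kt → 24 h equivalent = 3.76 × 24/30 ≈ 3.01 kt.
3 kt < 30 kt ⇒ not rapid intensification.

3 kt, no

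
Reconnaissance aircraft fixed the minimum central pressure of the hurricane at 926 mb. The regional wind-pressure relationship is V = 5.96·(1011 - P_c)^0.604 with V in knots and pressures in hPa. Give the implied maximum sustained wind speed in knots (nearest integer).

ΔP = 1011 − 926 = 85 mb.
85^0.604 ≈ 14.634.
V ≈ 5.96 × 14.634 ≈ 87.2 kt.

87 kt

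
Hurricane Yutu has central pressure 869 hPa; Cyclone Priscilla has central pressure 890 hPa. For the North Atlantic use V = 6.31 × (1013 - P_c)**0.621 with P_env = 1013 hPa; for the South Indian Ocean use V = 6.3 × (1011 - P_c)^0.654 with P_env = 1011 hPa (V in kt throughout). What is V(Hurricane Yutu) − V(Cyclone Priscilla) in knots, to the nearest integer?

Hurricane Yutu: ΔP = 144; V ≈ 6.31 × 144^0.621 ≈ 138.16 kt.
Cyclone Priscilla: ΔP = 121; V ≈ 6.3 × 121^0.654 ≈ 145.04 kt.
Difference ≈ 138.16 − 145.04 = -6.88 → -7 kt.

-7 kt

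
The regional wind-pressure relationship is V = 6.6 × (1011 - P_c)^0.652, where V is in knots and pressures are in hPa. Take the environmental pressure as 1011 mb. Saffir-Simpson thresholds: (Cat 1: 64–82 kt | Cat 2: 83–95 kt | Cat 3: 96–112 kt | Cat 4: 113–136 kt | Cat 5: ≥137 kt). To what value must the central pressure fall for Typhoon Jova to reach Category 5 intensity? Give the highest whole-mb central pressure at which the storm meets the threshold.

Category 5 begins at V = 137 kt.
Required ΔP = (137/6.6)^(1/0.652) = 20.758^1.534 ≈ 104.76 mb.
P_c ≤ 1011 − 104.76 = 906.24, so the highest integer P_c is 906 mb.

906 mb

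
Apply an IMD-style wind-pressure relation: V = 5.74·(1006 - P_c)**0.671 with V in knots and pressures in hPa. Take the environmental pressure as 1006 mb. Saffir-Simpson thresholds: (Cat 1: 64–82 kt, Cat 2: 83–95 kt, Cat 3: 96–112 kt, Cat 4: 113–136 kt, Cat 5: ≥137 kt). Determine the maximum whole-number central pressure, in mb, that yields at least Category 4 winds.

Category 4 begins at V = 113 kt.
Required ΔP = (113/5.74)^(1/0.671) = 19.686^1.490 ≈ 84.86 mb.
P_c ≤ 1006 − 84.86 = 921.14, so the highest integer P_c is 921 mb.

921 mb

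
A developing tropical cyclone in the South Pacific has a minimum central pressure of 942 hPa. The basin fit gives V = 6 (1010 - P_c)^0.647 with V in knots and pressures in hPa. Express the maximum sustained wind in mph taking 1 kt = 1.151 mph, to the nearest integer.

ΔP = 1010 − 942 = 68 hPa.
V ≈ 6 × 68^0.647 = 6 × 15.333 ≈ 91.999 kt.
91.999 × 1.151 ≈ 105.89 mph → 106 mph.

106 mph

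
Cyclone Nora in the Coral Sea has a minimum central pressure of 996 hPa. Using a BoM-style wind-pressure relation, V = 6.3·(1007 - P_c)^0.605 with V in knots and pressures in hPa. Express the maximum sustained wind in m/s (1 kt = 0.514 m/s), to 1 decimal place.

13.8 m/s

ΔP = 1007 − 996 = 11 hPa.
V ≈ 6.3 × 11^0.605 = 6.3 × 4.266 ≈ 26.877 kt.
26.877 × 0.514 ≈ 13.81 m/s → 13.8 m/s.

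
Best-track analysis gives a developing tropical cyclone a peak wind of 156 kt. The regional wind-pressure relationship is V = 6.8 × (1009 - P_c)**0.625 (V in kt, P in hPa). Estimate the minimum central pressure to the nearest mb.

859 mb

ΔP = (V / 6.8)^(1/0.625) = (156/6.8)^1.600.
156/6.8 = 22.941; 22.941^1.600 ≈ 150.31 mb.
P_c = 1009 − 150.31 = 858.69 ≈ 859 mb.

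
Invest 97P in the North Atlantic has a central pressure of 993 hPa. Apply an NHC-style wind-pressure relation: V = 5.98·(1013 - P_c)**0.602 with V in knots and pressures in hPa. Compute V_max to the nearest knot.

36 kt

ΔP = 1013 − 993 = 20 hPa.
20^0.602 ≈ 6.070.
V ≈ 5.98 × 6.070 ≈ 36.3 kt.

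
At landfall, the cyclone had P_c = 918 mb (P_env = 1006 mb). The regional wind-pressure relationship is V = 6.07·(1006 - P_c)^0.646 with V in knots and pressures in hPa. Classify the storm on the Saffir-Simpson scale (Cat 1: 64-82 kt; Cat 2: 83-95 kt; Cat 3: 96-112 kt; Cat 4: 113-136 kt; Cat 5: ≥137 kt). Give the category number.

3

ΔP = 1006 − 918 = 88 mb.
V ≈ 6.07 × 88^0.646 = 6.07 × 18.04 ≈ 109 kt.
109 kt falls in the Category 3 band.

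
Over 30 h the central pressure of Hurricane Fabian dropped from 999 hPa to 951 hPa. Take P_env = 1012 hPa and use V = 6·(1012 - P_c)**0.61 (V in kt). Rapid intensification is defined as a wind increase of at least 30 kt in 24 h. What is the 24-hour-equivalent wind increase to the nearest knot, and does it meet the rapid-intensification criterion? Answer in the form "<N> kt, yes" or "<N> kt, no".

36 kt, yes

V₁: ΔP = 13, V ≈ 6 × 13^0.61 ≈ 28.69 kt.
V₂: ΔP = 61, V ≈ 6 × 61^0.61 ≈ 73.66 kt.
ΔV over 30 h = 44.97 kt → 24 h equivalent = 44.97 × 24/30 ≈ 35.98 kt.
36 kt ≥ 30 kt ⇒ rapid intensification.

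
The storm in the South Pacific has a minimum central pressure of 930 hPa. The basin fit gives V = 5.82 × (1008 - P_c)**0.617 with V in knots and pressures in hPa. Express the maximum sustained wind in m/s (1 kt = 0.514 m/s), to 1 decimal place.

ΔP = 1008 − 930 = 78 hPa.
V ≈ 5.82 × 78^0.617 = 5.82 × 14.704 ≈ 85.575 kt.
85.575 × 0.514 ≈ 43.99 m/s → 44.0 m/s.

44.0 m/s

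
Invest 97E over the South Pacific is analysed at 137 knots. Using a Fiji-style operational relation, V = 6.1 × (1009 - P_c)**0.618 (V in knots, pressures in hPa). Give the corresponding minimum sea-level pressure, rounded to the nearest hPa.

855 hPa

ΔP = (V / 6.1)^(1/0.618) = (137/6.1)^1.618.
137/6.1 = 22.459; 22.459^1.618 ≈ 153.72 hPa.
P_c = 1009 − 153.72 = 855.28 ≈ 855 hPa.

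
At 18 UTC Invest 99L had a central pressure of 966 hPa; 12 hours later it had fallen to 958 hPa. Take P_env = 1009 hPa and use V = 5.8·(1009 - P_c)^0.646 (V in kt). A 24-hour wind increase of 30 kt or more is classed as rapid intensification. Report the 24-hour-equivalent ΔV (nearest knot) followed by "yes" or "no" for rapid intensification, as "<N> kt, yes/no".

15 kt, no

V₁: ΔP = 43, V ≈ 5.8 × 43^0.646 ≈ 65.86 kt.
V₂: ΔP = 51, V ≈ 5.8 × 51^0.646 ≈ 73.54 kt.
ΔV over 12 h = 7.68 kt → 24 h equivalent = 7.68 × 24/12 ≈ 15.36 kt.
15 kt < 30 kt ⇒ not rapid intensification.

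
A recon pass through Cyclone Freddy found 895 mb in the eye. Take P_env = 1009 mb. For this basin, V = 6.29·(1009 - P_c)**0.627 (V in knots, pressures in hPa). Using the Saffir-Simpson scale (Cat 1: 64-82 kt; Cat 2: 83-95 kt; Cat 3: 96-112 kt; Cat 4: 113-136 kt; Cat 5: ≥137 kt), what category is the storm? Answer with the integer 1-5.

4

ΔP = 1009 − 895 = 114 mb.
V ≈ 6.29 × 114^0.627 = 6.29 × 19.48 ≈ 123 kt.
123 kt falls in the Category 4 band.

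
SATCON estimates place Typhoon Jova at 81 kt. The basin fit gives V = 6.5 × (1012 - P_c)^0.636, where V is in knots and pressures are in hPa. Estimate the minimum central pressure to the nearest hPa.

959 hPa

ΔP = (V / 6.5)^(1/0.636) = (81/6.5)^1.572.
81/6.5 = 12.462; 12.462^1.572 ≈ 52.80 hPa.
P_c = 1012 − 52.80 = 959.20 ≈ 959 hPa.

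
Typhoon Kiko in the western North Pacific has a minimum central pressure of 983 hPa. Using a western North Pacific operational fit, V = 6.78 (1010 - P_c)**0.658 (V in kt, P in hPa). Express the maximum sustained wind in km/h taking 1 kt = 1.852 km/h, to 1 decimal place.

ΔP = 1010 − 983 = 27 hPa.
V ≈ 6.78 × 27^0.658 = 6.78 × 8.747 ≈ 59.302 kt.
59.302 × 1.852 ≈ 109.83 km/h → 109.8 km/h.

109.8 km/h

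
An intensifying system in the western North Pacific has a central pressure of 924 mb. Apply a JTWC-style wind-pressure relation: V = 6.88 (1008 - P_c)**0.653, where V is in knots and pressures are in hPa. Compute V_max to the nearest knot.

124 kt

ΔP = 1008 − 924 = 84 mb.
84^0.653 ≈ 18.053.
V ≈ 6.88 × 18.053 ≈ 124.2 kt.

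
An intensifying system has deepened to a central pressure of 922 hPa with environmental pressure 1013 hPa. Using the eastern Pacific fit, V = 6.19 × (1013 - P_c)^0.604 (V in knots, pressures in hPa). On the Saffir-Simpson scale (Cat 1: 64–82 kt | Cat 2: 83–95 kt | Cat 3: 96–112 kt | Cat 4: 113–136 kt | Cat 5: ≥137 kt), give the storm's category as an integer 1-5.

ΔP = 1013 − 922 = 91 hPa.
V ≈ 6.19 × 91^0.604 = 6.19 × 15.25 ≈ 94 kt.
94 kt falls in the Category 2 band.

2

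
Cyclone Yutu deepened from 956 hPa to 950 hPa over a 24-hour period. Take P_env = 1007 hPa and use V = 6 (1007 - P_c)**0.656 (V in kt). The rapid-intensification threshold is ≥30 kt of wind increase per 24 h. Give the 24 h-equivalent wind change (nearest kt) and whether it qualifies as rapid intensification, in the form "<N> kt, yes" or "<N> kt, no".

V₁: ΔP = 51, V ≈ 6 × 51^0.656 ≈ 79.13 kt.
V₂: ΔP = 57, V ≈ 6 × 57^0.656 ≈ 85.11 kt.
ΔV over 24 h = 5.98 kt → 24 h equivalent = 5.98 × 24/24 ≈ 5.98 kt.
6 kt < 30 kt ⇒ not rapid intensification.

6 kt, no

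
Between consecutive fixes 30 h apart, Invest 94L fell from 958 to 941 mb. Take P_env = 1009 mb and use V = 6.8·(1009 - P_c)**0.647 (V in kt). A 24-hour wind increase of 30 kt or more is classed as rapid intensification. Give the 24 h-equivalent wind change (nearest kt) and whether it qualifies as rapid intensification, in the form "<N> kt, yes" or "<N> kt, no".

V₁: ΔP = 51, V ≈ 6.8 × 51^0.647 ≈ 86.56 kt.
V₂: ΔP = 68, V ≈ 6.8 × 68^0.647 ≈ 104.27 kt.
ΔV over 30 h = 17.71 kt → 24 h equivalent = 17.71 × 24/30 ≈ 14.17 kt.
14 kt < 30 kt ⇒ not rapid intensification.

14 kt, no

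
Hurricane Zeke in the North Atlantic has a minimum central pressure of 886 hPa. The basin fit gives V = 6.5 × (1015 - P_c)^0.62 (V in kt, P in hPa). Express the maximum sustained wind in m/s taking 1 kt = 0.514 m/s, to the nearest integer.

ΔP = 1015 − 886 = 129 hPa.
V ≈ 6.5 × 129^0.62 = 6.5 × 20.350 ≈ 132.275 kt.
132.275 × 0.514 ≈ 67.99 m/s → 68 m/s.

68 m/s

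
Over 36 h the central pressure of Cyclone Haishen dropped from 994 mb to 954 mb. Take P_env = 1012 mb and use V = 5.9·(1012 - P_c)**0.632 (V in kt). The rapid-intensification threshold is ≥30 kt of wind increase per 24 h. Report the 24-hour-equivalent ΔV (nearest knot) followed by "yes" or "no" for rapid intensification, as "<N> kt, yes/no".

27 kt, no

V₁: ΔP = 18, V ≈ 5.9 × 18^0.632 ≈ 36.66 kt.
V₂: ΔP = 58, V ≈ 5.9 × 58^0.632 ≈ 76.80 kt.
ΔV over 36 h = 40.14 kt → 24 h equivalent = 40.14 × 24/36 ≈ 26.76 kt.
27 kt < 30 kt ⇒ not rapid intensification.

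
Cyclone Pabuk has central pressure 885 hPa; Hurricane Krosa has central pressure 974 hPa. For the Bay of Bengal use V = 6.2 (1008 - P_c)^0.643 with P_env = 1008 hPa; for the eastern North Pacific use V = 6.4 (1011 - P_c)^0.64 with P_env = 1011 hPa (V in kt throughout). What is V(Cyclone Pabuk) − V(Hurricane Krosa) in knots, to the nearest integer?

Cyclone Pabuk: ΔP = 123; V ≈ 6.2 × 123^0.643 ≈ 136.84 kt.
Hurricane Krosa: ΔP = 37; V ≈ 6.4 × 37^0.64 ≈ 64.54 kt.
Difference ≈ 136.84 − 64.54 = 72.30 → 72 kt.

72 kt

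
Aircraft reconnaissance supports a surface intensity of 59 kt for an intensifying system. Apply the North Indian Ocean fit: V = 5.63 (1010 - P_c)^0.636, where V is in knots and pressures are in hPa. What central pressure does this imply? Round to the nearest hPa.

970 hPa

ΔP = (V / 5.63)^(1/0.636) = (59/5.63)^1.572.
59/5.63 = 10.480; 10.480^1.572 ≈ 40.21 hPa.
P_c = 1010 − 40.21 = 969.79 ≈ 970 hPa.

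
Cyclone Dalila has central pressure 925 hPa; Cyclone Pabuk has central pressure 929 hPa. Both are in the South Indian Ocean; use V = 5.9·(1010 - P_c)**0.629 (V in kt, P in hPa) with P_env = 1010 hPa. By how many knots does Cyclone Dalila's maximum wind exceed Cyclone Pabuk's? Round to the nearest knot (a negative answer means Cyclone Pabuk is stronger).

3 kt

Cyclone Dalila: ΔP = 85; V ≈ 5.9 × 85^0.629 ≈ 96.48 kt.
Cyclone Pabuk: ΔP = 81; V ≈ 5.9 × 81^0.629 ≈ 93.60 kt.
Difference ≈ 96.48 − 93.60 = 2.88 → 3 kt.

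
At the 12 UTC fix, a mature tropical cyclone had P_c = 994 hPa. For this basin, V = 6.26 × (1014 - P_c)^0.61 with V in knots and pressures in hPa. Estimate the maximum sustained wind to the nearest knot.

39 kt

ΔP = 1014 − 994 = 20 hPa.
20^0.61 ≈ 6.218.
V ≈ 6.26 × 6.218 ≈ 38.9 kt.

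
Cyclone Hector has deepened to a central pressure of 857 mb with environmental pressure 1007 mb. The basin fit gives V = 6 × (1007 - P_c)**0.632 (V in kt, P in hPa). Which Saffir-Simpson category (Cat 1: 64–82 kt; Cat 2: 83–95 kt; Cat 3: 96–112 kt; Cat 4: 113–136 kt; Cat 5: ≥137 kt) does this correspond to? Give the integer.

ΔP = 1007 − 857 = 150 mb.
V ≈ 6 × 150^0.632 = 6 × 23.73 ≈ 142 kt.
142 kt falls in the Category 5 band.

5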